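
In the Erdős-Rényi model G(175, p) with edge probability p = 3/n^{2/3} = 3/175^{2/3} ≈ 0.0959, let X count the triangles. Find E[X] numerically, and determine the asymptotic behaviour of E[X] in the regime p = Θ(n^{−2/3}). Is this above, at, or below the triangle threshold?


Number of potential triangles: C(175, 3) = 877975.
Each occurs with probability p³ ≈ (0.0959)³ ≈ 8.81633e-04.
By linearity: E[X] = C(175, 3)·p³ ≈ 877975 · 8.81633e-04 ≈ 774.051.
Since α = 2/3 < 1, p = c/n^{2/3} ≫ 1/n is above the triangle threshold p ~ 1/n. Asymptotically E[X] ~ (c³/6)·n^{3(1−α)} = (3³/6)·n^{1} → ∞; triangles are abundant w.h.p.

E[X] ≈ 774.051; in regime p = Θ(1/n^{2/3}) E[X] diverges (above the triangle threshold p ~ 1/n).


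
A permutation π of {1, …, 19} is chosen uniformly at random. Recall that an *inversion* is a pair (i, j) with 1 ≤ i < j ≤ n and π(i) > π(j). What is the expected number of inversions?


Write X = Σ X_I over the C(19, 2) = 171 pairs i < j, with X_I the indicator of one inversion.
There are 171 indicators.
For each fixed pair i < j, the values π(i) and π(j) are two distinct elements of {1, …, 19} in uniformly random order; by symmetry P[π(i) > π(j)] = 1/2.
By linearity: E[X] = 171 · (1/2) = C(19, 2) · (1/2) = 171/2 = 171/2 ≈ 85.5000.

E[X] = 171/2 = 85.5000.


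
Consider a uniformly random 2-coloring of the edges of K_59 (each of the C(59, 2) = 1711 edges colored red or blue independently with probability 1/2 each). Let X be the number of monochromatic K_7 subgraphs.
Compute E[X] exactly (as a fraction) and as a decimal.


Let X = Σ_S X_S over the C(59, 7) = 341149446 subsets S of size 7, where X_S = 1 if the K_7 on S is monochromatic.
For a fixed S, the K_7 on S has C(7, 2) = 21 edges. P[all 21 edges red] = (1/2)^21, and likewise for blue, so P[monochromatic] = 2·(1/2)^21 = 2^{1 − 21} = 1/1048576.
By linearity of expectation: E[X] = C(59, 7) · 2^{1 − 21} = 341149446 · 1/1048576 = 170574723/524288.
Numerically: E[X] ≈ 325.34546.

E[X] = C(59,7)·2^(1−C(7,2)) = 170574723/524288 ≈ 325.34546.


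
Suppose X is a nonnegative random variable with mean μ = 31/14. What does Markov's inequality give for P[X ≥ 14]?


μ = E[X] = 31/14, a = 14.
Markov: P[X ≥ 14] ≤ μ/a = (31/14)/14 = 31/196.
Numerically: ≈ 0.15816.
(Since a = 14 > μ = 2.21429, the bound 31/196 is < 1 and informative.)

P[X ≥ 14] ≤ 31/196 ≈ 0.15816.


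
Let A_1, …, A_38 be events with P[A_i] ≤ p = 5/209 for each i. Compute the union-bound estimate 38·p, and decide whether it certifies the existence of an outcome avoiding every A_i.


Union bound: P[∪_{i=1}^{38} A_i] ≤ Σ_i P[A_i] ≤ 38·p = 38·(5/209) = 10/11.
Numerically: 10/11 ≈ 0.9091.
Is 10/11 < 1? YES.
Since P[∪ A_i] ≤ 10/11 < 1, the complement has P[∩ A_i^c] ≥ 1 − 10/11 = 1/11 > 0, so some outcome avoids every A_i.

38·p = 10/11 ≈ 0.9091; existence CERTIFIED by the union bound.


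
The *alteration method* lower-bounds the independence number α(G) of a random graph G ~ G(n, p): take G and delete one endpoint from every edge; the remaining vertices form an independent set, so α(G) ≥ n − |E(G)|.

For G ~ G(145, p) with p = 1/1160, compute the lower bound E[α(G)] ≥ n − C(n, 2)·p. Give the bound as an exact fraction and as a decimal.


E[|E(G)|] = C(145, 2)·p = 10440 · (1/1160) = 9.
E[α(G)] ≥ n − E[|E(G)|] = 145 − 9 = 136.
Numerically: ≈ 136.00000.
(This is only a lower bound; the true E[α(G)] may be larger.)

E[α(G)] ≥ 136 ≈ 136.00000.


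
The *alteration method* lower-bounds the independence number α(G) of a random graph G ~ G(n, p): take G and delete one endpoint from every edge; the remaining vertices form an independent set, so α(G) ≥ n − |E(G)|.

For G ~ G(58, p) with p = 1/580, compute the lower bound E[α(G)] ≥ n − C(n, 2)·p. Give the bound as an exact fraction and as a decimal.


E[|E(G)|] = C(58, 2)·p = 1653 · (1/580) = 57/20.
E[α(G)] ≥ n − E[|E(G)|] = 58 − 57/20 = 1103/20.
Numerically: ≈ 55.150.
(This is only a lower bound; the true E[α(G)] may be larger.)

E[α(G)] ≥ 1103/20 ≈ 55.150.


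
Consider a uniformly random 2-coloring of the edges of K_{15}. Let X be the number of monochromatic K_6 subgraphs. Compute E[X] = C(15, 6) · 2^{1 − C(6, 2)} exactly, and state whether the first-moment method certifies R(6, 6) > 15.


E[X] = C(15, 6) · 2^{1 − 15} = 5005 · 2^{−14} = 5005/16384.
As a reduced fraction: E[X] = 5005/16384 ≈ 0.3054810.
Is E[X] < 1? YES.
Since E[X] < 1, there exists a 2-coloring of K_{15} with no monochromatic K_6; hence R(6, 6) > 15.

E[X] = 5005/16384 ≈ 0.3054810; E[X] < 1, so R(6, 6) > 15.


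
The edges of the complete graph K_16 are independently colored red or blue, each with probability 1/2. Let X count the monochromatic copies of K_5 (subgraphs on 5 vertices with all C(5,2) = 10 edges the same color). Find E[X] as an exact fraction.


Let X = Σ_S X_S over the C(16, 5) = 4368 subsets S of size 5, where X_S = 1 if the K_5 on S is monochromatic.
For a fixed S, the K_5 on S has C(5, 2) = 10 edges. P[all 10 edges red] = (1/2)^10, and likewise for blue, so P[monochromatic] = 2·(1/2)^10 = 2^{1 − 10} = 1/512.
Summing: E[X] = C(16, 5) · 2^{1 − 10} = 4368 · 1/512 = 273/32.
Numerically: E[X] ≈ 8.531.

E[X] = C(16,5)·2^(1−C(5,2)) = 273/32 ≈ 8.531.


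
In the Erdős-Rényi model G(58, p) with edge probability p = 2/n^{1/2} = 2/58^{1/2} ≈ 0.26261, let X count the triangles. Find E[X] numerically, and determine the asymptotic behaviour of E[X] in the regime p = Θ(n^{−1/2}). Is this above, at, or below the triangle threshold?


Number of potential triangles: C(58, 3) = 30856.
Each occurs with probability p³ ≈ (0.26261)³ ≈ 1.8111232e-02.
By linearity: E[X] = C(58, 3)·p³ ≈ 30856 · 1.8111232e-02 ≈ 558.84018.
Since α = 1/2 < 1, p = c/n^{1/2} ≫ 1/n is above the triangle threshold p ~ 1/n. Asymptotically E[X] ~ (c³/6)·n^{3(1−α)} = (2³/6)·n^{1.5} → ∞; triangles are abundant w.h.p.

E[X] ≈ 558.84018; in regime p = Θ(1/n^{1/2}) E[X] diverges (above the triangle threshold p ~ 1/n).


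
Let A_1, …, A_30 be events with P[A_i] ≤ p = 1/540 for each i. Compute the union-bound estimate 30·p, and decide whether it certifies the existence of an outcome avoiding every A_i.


Union bound: P[∪_{i=1}^{30} A_i] ≤ Σ_i P[A_i] ≤ 30·p = 30·(1/540) = 1/18.
Numerically: 1/18 ≈ 0.055556.
Is 1/18 < 1? YES.
Since P[∪ A_i] ≤ 1/18 < 1, the complement has P[∩ A_i^c] ≥ 1 − 1/18 = 17/18 > 0, so some outcome avoids every A_i.

30·p = 1/18 ≈ 0.055556; existence CERTIFIED by the union bound.


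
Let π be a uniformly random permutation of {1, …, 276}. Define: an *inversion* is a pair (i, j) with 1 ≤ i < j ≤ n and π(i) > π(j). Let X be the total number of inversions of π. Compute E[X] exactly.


Write X = Σ X_I over the C(276, 2) = 37950 pairs i < j, with X_I the indicator of one inversion.
There are 37950 indicators.
For each fixed pair i < j, the values π(i) and π(j) are two distinct elements of {1, …, 276} in uniformly random order; by symmetry P[π(i) > π(j)] = 1/2.
By linearity: E[X] = 37950 · (1/2) = C(276, 2) · (1/2) = 37950/2 = 18975 ≈ 18975.0000.

E[X] = 18975 = 18975.0000.


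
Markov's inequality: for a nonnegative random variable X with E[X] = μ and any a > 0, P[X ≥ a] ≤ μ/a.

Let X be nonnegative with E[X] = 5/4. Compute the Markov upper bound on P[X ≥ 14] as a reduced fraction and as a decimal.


μ = E[X] = 5/4, a = 14.
Markov: P[X ≥ 14] ≤ μ/a = (5/4)/14 = 5/56.
Numerically: ≈ 0.08929.
(Since a = 14 > μ = 1.25000, the bound 5/56 is < 1 and informative.)

P[X ≥ 14] ≤ 5/56 ≈ 0.08929.


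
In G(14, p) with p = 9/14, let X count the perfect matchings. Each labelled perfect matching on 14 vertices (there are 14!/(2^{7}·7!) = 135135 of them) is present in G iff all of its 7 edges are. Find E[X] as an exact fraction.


K_14 has 14!/(2^{7}·7!) = 135135 labelled perfect matchings.
For each such perfect matching H, let X_H = 1 if all 7 edges of H are present in G. Then P[X_H = 1] = p^{7} = (9/14)^{7} = 4782969/105413504.
Summing the indicators: E[X] = Σ_H E[X_H] = 135135 · p^{7} = 135135 · 4782969/105413504 = 92335216545/15059072.
Numerically: E[X] ≈ 6.13e+03.

E[X] = 135135 · (9/14)^{7} = 92335216545/15059072 ≈ 6.13e+03.


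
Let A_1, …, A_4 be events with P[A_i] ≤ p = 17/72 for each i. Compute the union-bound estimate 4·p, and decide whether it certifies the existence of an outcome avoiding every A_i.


Union bound: P[∪_{i=1}^{4} A_i] ≤ Σ_i P[A_i] ≤ 4·p = 4·(17/72) = 17/18.
Numerically: 17/18 ≈ 0.9444444.
Is 17/18 < 1? YES.
Since P[∪ A_i] ≤ 17/18 < 1, the complement has P[∩ A_i^c] ≥ 1 − 17/18 = 1/18 > 0, so some outcome avoids every A_i.

4·p = 17/18 ≈ 0.9444444; existence CERTIFIED by the union bound.


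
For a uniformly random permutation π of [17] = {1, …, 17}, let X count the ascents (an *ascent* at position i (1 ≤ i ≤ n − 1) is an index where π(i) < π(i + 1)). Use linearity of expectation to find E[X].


Write X = Σ X_I over i = 1, …, 16, with X_I the indicator of one ascent.
There are 16 indicators.
For each fixed i, the pair (π(i), π(i+1)) is a uniformly random ordered pair of distinct values from {1, …, 17}; by symmetry P[π(i) < π(i+1)] = 1/2.
By linearity: E[X] = 16 · (1/2) = (17 − 1) · (1/2) = 8 ≈ 8.0000.

E[X] = 8 = 8.0000.


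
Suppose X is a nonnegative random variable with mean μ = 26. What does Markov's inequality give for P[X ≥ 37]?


μ = E[X] = 26, a = 37.
Markov: P[X ≥ 37] ≤ μ/a = (26)/37 = 26/37.
Numerically: ≈ 0.70270.
(Since a = 37 > μ = 26.00000, the bound 26/37 is < 1 and informative.)

P[X ≥ 37] ≤ 26/37 ≈ 0.70270.


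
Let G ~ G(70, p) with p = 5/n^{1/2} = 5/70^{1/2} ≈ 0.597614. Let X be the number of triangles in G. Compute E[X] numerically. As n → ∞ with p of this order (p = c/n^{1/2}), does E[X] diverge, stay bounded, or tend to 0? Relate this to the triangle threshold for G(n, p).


Number of potential triangles: C(70, 3) = 54740.
Each occurs with probability p³ ≈ (0.597614)³ ≈ 2.13433680e-01.
By linearity: E[X] = C(70, 3)·p³ ≈ 54740 · 2.13433680e-01 ≈ 11683.359656.
Since α = 1/2 < 1, p = c/n^{1/2} ≫ 1/n is above the triangle threshold p ~ 1/n. Asymptotically E[X] ~ (c³/6)·n^{3(1−α)} = (5³/6)·n^{1.5} → ∞; triangles are abundant w.h.p.

E[X] ≈ 11683.359656; in regime p = Θ(1/n^{1/2}) E[X] diverges (above the triangle threshold p ~ 1/n).


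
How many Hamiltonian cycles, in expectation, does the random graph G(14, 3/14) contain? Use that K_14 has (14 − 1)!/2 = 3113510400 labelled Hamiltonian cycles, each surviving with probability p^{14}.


K_14 has (14 − 1)!/2 = 3113510400 labelled Hamiltonian cycles.
For each such Hamiltonian cycle H, let X_H = 1 if all 14 edges of H are present in G. Then P[X_H = 1] = p^{14} = (3/14)^{14} = 4782969/11112006825558016.
By linearity of expectation: E[X] = Σ_H E[X_H] = 3113510400 · p^{14} = 3113510400 · 4782969/11112006825558016 = 4155084744525/3100448333024.
Numerically: E[X] ≈ 1.3402.

E[X] = 3113510400 · (3/14)^{14} = 4155084744525/3100448333024 ≈ 1.3402.


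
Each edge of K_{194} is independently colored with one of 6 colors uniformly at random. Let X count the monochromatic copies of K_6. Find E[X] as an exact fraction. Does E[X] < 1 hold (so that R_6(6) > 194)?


E[X] = C(194, 6) · 6^{1 − 15} = 68482017072 · 6^{−14} = 68482017072/78364164096.
As a reduced fraction: E[X] = 475569563/544195584 ≈ 0.87389.
Is E[X] < 1? YES.
Since E[X] < 1, there exists a 6-coloring of K_{194} with no monochromatic K_6; hence R_6(6) > 194.

E[X] = 475569563/544195584 ≈ 0.87389; E[X] < 1, so R_6(6) > 194.


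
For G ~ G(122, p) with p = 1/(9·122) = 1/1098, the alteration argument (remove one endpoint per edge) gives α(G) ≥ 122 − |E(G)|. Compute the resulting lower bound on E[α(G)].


E[|E(G)|] = C(122, 2)·p = 7381 · (1/1098) = 121/18.
E[α(G)] ≥ n − E[|E(G)|] = 122 − 121/18 = 2075/18.
Numerically: ≈ 115.2778.
(This is only a lower bound; the true E[α(G)] may be larger.)

E[α(G)] ≥ 2075/18 ≈ 115.2778.


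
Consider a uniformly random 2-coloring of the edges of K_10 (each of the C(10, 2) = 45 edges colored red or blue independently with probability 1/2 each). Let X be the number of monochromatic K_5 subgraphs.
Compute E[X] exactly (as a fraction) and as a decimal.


Let X = Σ_S X_S over the C(10, 5) = 252 subsets S of size 5, where X_S = 1 if the K_5 on S is monochromatic.
For a fixed S, the K_5 on S has C(5, 2) = 10 edges. P[all 10 edges red] = (1/2)^10, and likewise for blue, so P[monochromatic] = 2·(1/2)^10 = 2^{1 − 10} = 1/512.
By linearity of expectation: E[X] = C(10, 5) · 2^{1 − 10} = 252 · 1/512 = 63/128.
Numerically: E[X] ≈ 0.492188.

E[X] = C(10,5)·2^(1−C(5,2)) = 63/128 ≈ 0.492188.


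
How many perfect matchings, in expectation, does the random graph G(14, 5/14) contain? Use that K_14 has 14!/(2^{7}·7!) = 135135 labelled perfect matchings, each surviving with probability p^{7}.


K_14 has 14!/(2^{7}·7!) = 135135 labelled perfect matchings.
For each such perfect matching H, let X_H = 1 if all 7 edges of H are present in G. Then P[X_H = 1] = p^{7} = (5/14)^{7} = 78125/105413504.
Summing the indicators: E[X] = Σ_H E[X_H] = 135135 · p^{7} = 135135 · 78125/105413504 = 1508203125/15059072.
Numerically: E[X] ≈ 100.2.

E[X] = 135135 · (5/14)^{7} = 1508203125/15059072 ≈ 100.2.


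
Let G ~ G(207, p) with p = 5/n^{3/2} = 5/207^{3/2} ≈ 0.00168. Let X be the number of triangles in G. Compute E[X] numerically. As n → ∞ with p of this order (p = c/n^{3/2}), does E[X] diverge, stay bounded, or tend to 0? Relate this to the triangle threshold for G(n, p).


Number of potential triangles: C(207, 3) = 1456935.
Each occurs with probability p³ ≈ (0.00168)³ ≈ 4.73199e-09.
By linearity: E[X] = C(207, 3)·p³ ≈ 1456935 · 4.73199e-09 ≈ 0.007.
Since α = 3/2 > 1, p = c/n^{3/2} = o(1/n) is below the triangle threshold p ~ 1/n. Asymptotically E[X] ~ (c³/6)·n^{3(1−α)} = (5³/6)·n^{-1.5} → 0, so by Markov's inequality G has no triangles w.h.p.

E[X] ≈ 0.007; in regime p = Θ(1/n^{3/2}) E[X] tends to 0 (below the triangle threshold p ~ 1/n).


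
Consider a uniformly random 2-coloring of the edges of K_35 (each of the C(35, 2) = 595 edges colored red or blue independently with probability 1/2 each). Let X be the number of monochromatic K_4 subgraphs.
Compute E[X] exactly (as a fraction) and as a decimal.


Let X = Σ_S X_S over the C(35, 4) = 52360 subsets S of size 4, where X_S = 1 if the K_4 on S is monochromatic.
For a fixed S, the K_4 on S has C(4, 2) = 6 edges. P[all 6 edges red] = (1/2)^6, and likewise for blue, so P[monochromatic] = 2·(1/2)^6 = 2^{1 − 6} = 1/32.
By linearity: E[X] = C(35, 4) · 2^{1 − 6} = 52360 · 1/32 = 6545/4.
Numerically: E[X] ≈ 1636.250000.

E[X] = C(35,4)·2^(1−C(4,2)) = 6545/4 ≈ 1636.250000.


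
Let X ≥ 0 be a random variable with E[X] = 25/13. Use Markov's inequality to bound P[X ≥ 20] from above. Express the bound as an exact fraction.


μ = E[X] = 25/13, a = 20.
Markov: P[X ≥ 20] ≤ μ/a = (25/13)/20 = 5/52.
Numerically: ≈ 0.096.
(Since a = 20 > μ = 1.923, the bound 5/52 is < 1 and informative.)

P[X ≥ 20] ≤ 5/52 ≈ 0.096.


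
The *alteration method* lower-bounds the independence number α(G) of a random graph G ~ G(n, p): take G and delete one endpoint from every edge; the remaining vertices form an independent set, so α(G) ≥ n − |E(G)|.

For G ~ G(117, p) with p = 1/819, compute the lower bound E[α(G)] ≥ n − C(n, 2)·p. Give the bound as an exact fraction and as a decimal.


E[|E(G)|] = C(117, 2)·p = 6786 · (1/819) = 58/7.
E[α(G)] ≥ n − E[|E(G)|] = 117 − 58/7 = 761/7.
Numerically: ≈ 108.714286.
(This is only a lower bound; the true E[α(G)] may be larger.)

E[α(G)] ≥ 761/7 ≈ 108.714286.


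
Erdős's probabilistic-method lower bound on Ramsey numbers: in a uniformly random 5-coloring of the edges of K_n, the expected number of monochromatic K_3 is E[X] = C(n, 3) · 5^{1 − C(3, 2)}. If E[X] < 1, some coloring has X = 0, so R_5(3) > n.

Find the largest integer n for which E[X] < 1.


We need C(n, 3) · 5^{1 − 3} < 1, i.e. C(n, 3) < 5^{3 − 1} = 25.
Check values of n near the boundary:
  n = 3: C(3, 3) = 1; 1 < 25? YES
  n = 4: C(4, 3) = 4; 4 < 25? YES
  n = 5: C(5, 3) = 10; 10 < 25? YES
  n = 6: C(6, 3) = 20; 20 < 25? YES
  n = 7: C(7, 3) = 35; 35 < 25? NO
  n = 8: C(8, 3) = 56; 56 < 25? NO
The largest n with C(n, 3) < 25 is n = 6 (where E[X] = 4/5 ≈ 0.8000). Hence R_5(3) > 6, i.e. R_5(3) ≥ 7.

Largest n = 6; hence R_5(3) > 6.


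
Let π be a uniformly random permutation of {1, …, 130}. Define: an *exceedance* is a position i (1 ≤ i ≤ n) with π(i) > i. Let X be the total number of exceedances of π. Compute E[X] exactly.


Write X = Σ_{i=1}^{130} X_i, where X_i = 1_{π(i) > i}.
For each fixed i, π(i) is uniform over {1, …, 130} (marginal of a uniform permutation), so P[π(i) > i] = (n − i)/n. Summing: Σ_{i=1}^{130} (n − i)/n = (0 + 1 + … + 129)/130 = 130(130 − 1)/(2·130) = (130 − 1)/2.
Hence E[X] = Σ_{i=1}^{130} (130 − i)/130 = 129/2 ≈ 64.50000.

E[X] = 129/2 = 64.50000.


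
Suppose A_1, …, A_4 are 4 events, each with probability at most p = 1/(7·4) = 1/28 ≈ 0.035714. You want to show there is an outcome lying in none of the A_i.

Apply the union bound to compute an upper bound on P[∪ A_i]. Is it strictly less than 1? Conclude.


Union bound: P[∪_{i=1}^{4} A_i] ≤ Σ_i P[A_i] ≤ 4·p = 4·(1/28) = 1/7.
Numerically: 1/7 ≈ 0.142857.
Is 1/7 < 1? YES.
Since P[∪ A_i] ≤ 1/7 < 1, the complement has P[∩ A_i^c] ≥ 1 − 1/7 = 6/7 > 0, so some outcome avoids every A_i.

4·p = 1/7 ≈ 0.142857; existence CERTIFIED by the union bound.


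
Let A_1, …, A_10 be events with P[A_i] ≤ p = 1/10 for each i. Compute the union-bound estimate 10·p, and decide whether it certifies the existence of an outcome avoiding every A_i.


Union bound: P[∪_{i=1}^{10} A_i] ≤ Σ_i P[A_i] ≤ 10·p = 10·(1/10) = 1.
Numerically: 1 ≈ 1.00000.
Is 1 < 1? NO.
Since the bound 1 is ≥ 1, the union bound is uninformative here; it does NOT by itself certify existence.

10·p = 1 ≈ 1.00000; existence NOT certified by the union bound.


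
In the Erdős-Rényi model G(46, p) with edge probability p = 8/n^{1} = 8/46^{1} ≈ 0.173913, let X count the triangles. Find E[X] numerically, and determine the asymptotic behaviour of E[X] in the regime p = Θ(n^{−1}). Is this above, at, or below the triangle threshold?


Number of potential triangles: C(46, 3) = 15180.
Each occurs with probability p³ ≈ (0.173913)³ ≈ 5.26012986e-03.
By linearity: E[X] = C(46, 3)·p³ ≈ 15180 · 5.26012986e-03 ≈ 79.848771.
Here α = 1, so p = 8/n is exactly at the triangle threshold p ~ 1/n. Asymptotically E[X] → c³/6 = 8³/6 = 256/3 ≈ 85.333333, a bounded constant. In this regime the triangle count is asymptotically Poisson(c³/6).

E[X] ≈ 79.848771; in regime p = Θ(1/n^{1}) E[X] stays bounded (at the triangle threshold p ~ 1/n).


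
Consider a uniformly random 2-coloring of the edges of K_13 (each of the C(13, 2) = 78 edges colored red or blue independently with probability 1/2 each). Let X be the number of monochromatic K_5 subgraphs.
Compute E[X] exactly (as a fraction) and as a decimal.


Let X = Σ_S X_S over the C(13, 5) = 1287 subsets S of size 5, where X_S = 1 if the K_5 on S is monochromatic.
For a fixed S, the K_5 on S has C(5, 2) = 10 edges. P[all 10 edges red] = (1/2)^10, and likewise for blue, so P[monochromatic] = 2·(1/2)^10 = 2^{1 − 10} = 1/512.
Summing: E[X] = C(13, 5) · 2^{1 − 10} = 1287 · 1/512 = 1287/512.
Numerically: E[X] ≈ 2.514.

E[X] = C(13,5)·2^(1−C(5,2)) = 1287/512 ≈ 2.514.


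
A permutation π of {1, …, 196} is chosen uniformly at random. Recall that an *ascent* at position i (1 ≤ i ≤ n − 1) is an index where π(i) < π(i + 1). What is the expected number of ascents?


Write X = Σ X_I over i = 1, …, 195, with X_I the indicator of one ascent.
There are 195 indicators.
For each fixed i, the pair (π(i), π(i+1)) is a uniformly random ordered pair of distinct values from {1, …, 196}; by symmetry P[π(i) < π(i+1)] = 1/2.
By linearity: E[X] = 195 · (1/2) = (196 − 1) · (1/2) = 195/2 ≈ 97.500.

E[X] = 195/2 = 97.500.


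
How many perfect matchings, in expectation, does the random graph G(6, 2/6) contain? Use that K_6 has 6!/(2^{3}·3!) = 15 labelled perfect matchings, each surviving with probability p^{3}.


K_6 has 6!/(2^{3}·3!) = 15 labelled perfect matchings.
For each such perfect matching H, let X_H = 1 if all 3 edges of H are present in G. Then P[X_H = 1] = p^{3} = (1/3)^{3} = 1/27.
Summing the indicators: E[X] = Σ_H E[X_H] = 15 · p^{3} = 15 · 1/27 = 5/9.
Numerically: E[X] ≈ 0.55556.

E[X] = 15 · (1/3)^{3} = 5/9 ≈ 0.55556.


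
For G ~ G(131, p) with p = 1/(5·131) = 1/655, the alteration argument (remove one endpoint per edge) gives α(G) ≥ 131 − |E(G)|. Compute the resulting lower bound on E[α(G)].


E[|E(G)|] = C(131, 2)·p = 8515 · (1/655) = 13.
E[α(G)] ≥ n − E[|E(G)|] = 131 − 13 = 118.
Numerically: ≈ 118.000.
(This is only a lower bound; the true E[α(G)] may be larger.)

E[α(G)] ≥ 118 ≈ 118.000.


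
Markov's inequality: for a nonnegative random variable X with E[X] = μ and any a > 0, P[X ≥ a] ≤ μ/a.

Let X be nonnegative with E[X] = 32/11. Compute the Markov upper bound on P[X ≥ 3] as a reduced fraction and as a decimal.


μ = E[X] = 32/11, a = 3.
Markov: P[X ≥ 3] ≤ μ/a = (32/11)/3 = 32/33.
Numerically: ≈ 0.9697.
(Since a = 3 > μ = 2.9091, the bound 32/33 is < 1 and informative.)

P[X ≥ 3] ≤ 32/33 ≈ 0.9697.


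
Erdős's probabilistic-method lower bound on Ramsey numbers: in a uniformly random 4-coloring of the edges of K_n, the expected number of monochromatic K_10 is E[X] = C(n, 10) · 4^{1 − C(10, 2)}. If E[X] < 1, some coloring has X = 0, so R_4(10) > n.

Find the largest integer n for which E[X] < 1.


We need C(n, 10) · 4^{1 − 45} < 1, i.e. C(n, 10) < 4^{45 − 1} = 309485009821345068724781056.
Check values of n near the boundary:
  n = 2018: C(2018, 10) = 301820606687612220663963508; 301820606687612220663963508 < 309485009821345068724781056? YES
  n = 2019: C(2019, 10) = 303322949179835278009229628; 303322949179835278009229628 < 309485009821345068724781056? YES
  n = 2020: C(2020, 10) = 304832018578739931133653656; 304832018578739931133653656 < 309485009821345068724781056? YES
  n = 2021: C(2021, 10) = 306347841644770462864800616; 306347841644770462864800616 < 309485009821345068724781056? YES
  n = 2022: C(2022, 10) = 307870445231474093395937796; 307870445231474093395937796 < 309485009821345068724781056? YES
  n = 2023: C(2023, 10) = 309399856285778485315440716; 309399856285778485315440716 < 309485009821345068724781056? YES
  n = 2024: C(2024, 10) = 310936101848269937576192656; 310936101848269937576192656 < 309485009821345068724781056? NO
  n = 2025: C(2025, 10) = 312479209053472269772600560; 312479209053472269772600560 < 309485009821345068724781056? NO
  n = 2026: C(2026, 10) = 314029205130126398094885285; 314029205130126398094885285 < 309485009821345068724781056? NO
The largest n with C(n, 10) < 309485009821345068724781056 is n = 2023 (where E[X] = 77349964071444621328860179/77371252455336267181195264 ≈ 0.99972). Hence R_4(10) > 2023, i.e. R_4(10) ≥ 2024.

Largest n = 2023; hence R_4(10) > 2023.


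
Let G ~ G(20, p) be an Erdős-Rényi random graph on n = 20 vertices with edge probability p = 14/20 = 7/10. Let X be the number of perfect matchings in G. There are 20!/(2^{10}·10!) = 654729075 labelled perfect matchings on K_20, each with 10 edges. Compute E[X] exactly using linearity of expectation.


K_20 has 20!/(2^{10}·10!) = 654729075 labelled perfect matchings.
For each such perfect matching H, let X_H = 1 if all 10 edges of H are present in G. Then P[X_H = 1] = p^{10} = (7/10)^{10} = 282475249/10000000000.
By linearity of expectation: E[X] = Σ_H E[X_H] = 654729075 · p^{10} = 654729075 · 282475249/10000000000 = 7397790339526587/400000000.
Numerically: E[X] ≈ 1.85e+07.

E[X] = 654729075 · (7/10)^{10} = 7397790339526587/400000000 ≈ 1.85e+07.


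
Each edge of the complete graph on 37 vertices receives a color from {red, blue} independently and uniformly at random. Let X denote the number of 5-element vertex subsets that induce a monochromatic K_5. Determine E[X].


Let X = Σ_S X_S over the C(37, 5) = 435897 subsets S of size 5, where X_S = 1 if the K_5 on S is monochromatic.
For a fixed S, the K_5 on S has C(5, 2) = 10 edges. P[all 10 edges red] = (1/2)^10, and likewise for blue, so P[monochromatic] = 2·(1/2)^10 = 2^{1 − 10} = 1/512.
By linearity: E[X] = C(37, 5) · 2^{1 − 10} = 435897 · 1/512 = 435897/512.
Numerically: E[X] ≈ 851.361328.

E[X] = C(37,5)·2^(1−C(5,2)) = 435897/512 ≈ 851.361328.


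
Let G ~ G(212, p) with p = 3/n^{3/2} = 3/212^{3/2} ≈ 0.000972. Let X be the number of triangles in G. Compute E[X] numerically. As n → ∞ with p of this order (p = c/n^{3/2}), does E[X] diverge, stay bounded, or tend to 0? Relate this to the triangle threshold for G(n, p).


Number of potential triangles: C(212, 3) = 1565620.
Each occurs with probability p³ ≈ (0.000972)³ ≈ 9.18021e-10.
By linearity: E[X] = C(212, 3)·p³ ≈ 1565620 · 9.18021e-10 ≈ 0.001.
Since α = 3/2 > 1, p = c/n^{3/2} = o(1/n) is below the triangle threshold p ~ 1/n. Asymptotically E[X] ~ (c³/6)·n^{3(1−α)} = (3³/6)·n^{-1.5} → 0, so by Markov's inequality G has no triangles w.h.p.

E[X] ≈ 0.001; in regime p = Θ(1/n^{3/2}) E[X] tends to 0 (below the triangle threshold p ~ 1/n).


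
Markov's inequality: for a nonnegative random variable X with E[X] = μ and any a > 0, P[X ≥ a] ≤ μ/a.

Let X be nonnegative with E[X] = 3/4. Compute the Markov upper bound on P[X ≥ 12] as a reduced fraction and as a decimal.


μ = E[X] = 3/4, a = 12.
Markov: P[X ≥ 12] ≤ μ/a = (3/4)/12 = 1/16.
Numerically: ≈ 0.0625.
(Since a = 12 > μ = 0.7500, the bound 1/16 is < 1 and informative.)

P[X ≥ 12] ≤ 1/16 ≈ 0.0625.


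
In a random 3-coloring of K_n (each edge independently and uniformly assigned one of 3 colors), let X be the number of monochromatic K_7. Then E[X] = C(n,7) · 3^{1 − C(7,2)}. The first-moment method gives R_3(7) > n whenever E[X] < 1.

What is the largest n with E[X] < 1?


We need C(n, 7) · 3^{1 − 21} < 1, i.e. C(n, 7) < 3^{21 − 1} = 3486784401.
Check values of n near the boundary:
  n = 78: C(78, 7) = 2641902120; 2641902120 < 3486784401? YES
  n = 79: C(79, 7) = 2898753715; 2898753715 < 3486784401? YES
  n = 80: C(80, 7) = 3176716400; 3176716400 < 3486784401? YES
  n = 81: C(81, 7) = 3477216600; 3477216600 < 3486784401? YES
  n = 82: C(82, 7) = 3801756816; 3801756816 < 3486784401? NO
The largest n with C(n, 7) < 3486784401 is n = 81 (where E[X] = 42928600/43046721 ≈ 0.9973). Hence R_3(7) > 81, i.e. R_3(7) ≥ 82.

Largest n = 81; hence R_3(7) > 81.


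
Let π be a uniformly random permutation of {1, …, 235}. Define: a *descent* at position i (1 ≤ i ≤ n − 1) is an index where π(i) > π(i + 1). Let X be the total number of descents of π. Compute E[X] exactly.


Write X = Σ X_I over i = 1, …, 234, with X_I the indicator of one descent.
There are 234 indicators.
For each fixed i, the pair (π(i), π(i+1)) is a uniformly random ordered pair of distinct values from {1, …, 235}; by symmetry P[π(i) > π(i+1)] = 1/2.
By linearity: E[X] = 234 · (1/2) = (235 − 1) · (1/2) = 117 ≈ 117.00000.

E[X] = 117 = 117.00000.


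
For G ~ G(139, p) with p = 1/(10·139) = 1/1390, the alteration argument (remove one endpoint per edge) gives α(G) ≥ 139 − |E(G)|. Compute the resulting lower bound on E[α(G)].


E[|E(G)|] = C(139, 2)·p = 9591 · (1/1390) = 69/10.
E[α(G)] ≥ n − E[|E(G)|] = 139 − 69/10 = 1321/10.
Numerically: ≈ 132.100.
(This is only a lower bound; the true E[α(G)] may be larger.)

E[α(G)] ≥ 1321/10 ≈ 132.100.


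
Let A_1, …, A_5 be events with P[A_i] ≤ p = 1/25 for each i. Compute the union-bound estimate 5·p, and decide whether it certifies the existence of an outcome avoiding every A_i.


Union bound: P[∪_{i=1}^{5} A_i] ≤ Σ_i P[A_i] ≤ 5·p = 5·(1/25) = 1/5.
Numerically: 1/5 ≈ 0.2000000.
Is 1/5 < 1? YES.
Since P[∪ A_i] ≤ 1/5 < 1, the complement has P[∩ A_i^c] ≥ 1 − 1/5 = 4/5 > 0, so some outcome avoids every A_i.

5·p = 1/5 ≈ 0.2000000; existence CERTIFIED by the union bound.


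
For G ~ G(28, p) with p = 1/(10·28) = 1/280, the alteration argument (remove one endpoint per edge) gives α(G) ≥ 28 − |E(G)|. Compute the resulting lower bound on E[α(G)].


E[|E(G)|] = C(28, 2)·p = 378 · (1/280) = 27/20.
E[α(G)] ≥ n − E[|E(G)|] = 28 − 27/20 = 533/20.
Numerically: ≈ 26.65000.
(This is only a lower bound; the true E[α(G)] may be larger.)

E[α(G)] ≥ 533/20 ≈ 26.65000.


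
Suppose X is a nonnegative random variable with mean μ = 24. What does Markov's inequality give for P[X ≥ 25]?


μ = E[X] = 24, a = 25.
Markov: P[X ≥ 25] ≤ μ/a = (24)/25 = 24/25.
Numerically: ≈ 0.960000.
(Since a = 25 > μ = 24.000000, the bound 24/25 is < 1 and informative.)

P[X ≥ 25] ≤ 24/25 ≈ 0.960000.


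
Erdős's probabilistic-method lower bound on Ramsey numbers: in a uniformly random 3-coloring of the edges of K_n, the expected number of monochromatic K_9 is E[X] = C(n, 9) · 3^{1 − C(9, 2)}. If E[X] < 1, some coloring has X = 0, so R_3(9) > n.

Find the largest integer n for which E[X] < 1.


We need C(n, 9) · 3^{1 − 36} < 1, i.e. C(n, 9) < 3^{36 − 1} = 50031545098999707.
Check values of n near the boundary:
  n = 299: C(299, 9) = 46610674441390059; 46610674441390059 < 50031545098999707? YES
  n = 300: C(300, 9) = 48052241692154700; 48052241692154700 < 50031545098999707? YES
  n = 301: C(301, 9) = 49533303936090975; 49533303936090975 < 50031545098999707? YES
  n = 302: C(302, 9) = 51054804739588650; 51054804739588650 < 50031545098999707? NO
  n = 303: C(303, 9) = 52617706925494425; 52617706925494425 < 50031545098999707? NO
The largest n with C(n, 9) < 50031545098999707 is n = 301 (where E[X] = 16511101312030325/16677181699666569 ≈ 0.990). Hence R_3(9) > 301, i.e. R_3(9) ≥ 302.

Largest n = 301; hence R_3(9) > 301.


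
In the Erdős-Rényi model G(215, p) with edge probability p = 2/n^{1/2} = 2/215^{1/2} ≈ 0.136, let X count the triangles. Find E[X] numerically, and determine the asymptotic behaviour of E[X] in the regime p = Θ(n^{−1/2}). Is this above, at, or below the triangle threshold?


Number of potential triangles: C(215, 3) = 1633355.
Each occurs with probability p³ ≈ (0.136)³ ≈ 2.53765e-03.
By linearity: E[X] = C(215, 3)·p³ ≈ 1633355 · 2.53765e-03 ≈ 4144.889.
Since α = 1/2 < 1, p = c/n^{1/2} ≫ 1/n is above the triangle threshold p ~ 1/n. Asymptotically E[X] ~ (c³/6)·n^{3(1−α)} = (2³/6)·n^{1.5} → ∞; triangles are abundant w.h.p.

E[X] ≈ 4144.889; in regime p = Θ(1/n^{1/2}) E[X] diverges (above the triangle threshold p ~ 1/n).


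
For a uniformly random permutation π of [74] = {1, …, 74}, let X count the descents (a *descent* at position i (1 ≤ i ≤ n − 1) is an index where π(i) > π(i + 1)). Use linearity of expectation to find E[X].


Write X = Σ X_I over i = 1, …, 73, with X_I the indicator of one descent.
There are 73 indicators.
For each fixed i, the pair (π(i), π(i+1)) is a uniformly random ordered pair of distinct values from {1, …, 74}; by symmetry P[π(i) > π(i+1)] = 1/2.
By linearity: E[X] = 73 · (1/2) = (74 − 1) · (1/2) = 73/2 ≈ 36.50000.

E[X] = 73/2 = 36.50000.


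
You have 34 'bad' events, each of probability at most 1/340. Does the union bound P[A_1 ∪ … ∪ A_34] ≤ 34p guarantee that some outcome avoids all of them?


Union bound: P[∪_{i=1}^{34} A_i] ≤ Σ_i P[A_i] ≤ 34·p = 34·(1/340) = 1/10.
Numerically: 1/10 ≈ 0.100.
Is 1/10 < 1? YES.
Since P[∪ A_i] ≤ 1/10 < 1, the complement has P[∩ A_i^c] ≥ 1 − 1/10 = 9/10 > 0, so some outcome avoids every A_i.

34·p = 1/10 ≈ 0.100; existence CERTIFIED by the union bound.


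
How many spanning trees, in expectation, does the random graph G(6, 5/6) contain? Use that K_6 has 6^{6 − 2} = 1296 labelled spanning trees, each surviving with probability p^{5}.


K_6 has 6^{6 − 2} = 1296 labelled spanning trees.
For each such spanning tree H, let X_H = 1 if all 5 edges of H are present in G. Then P[X_H = 1] = p^{5} = (5/6)^{5} = 3125/7776.
Summing the indicators: E[X] = Σ_H E[X_H] = 1296 · p^{5} = 1296 · 3125/7776 = 3125/6.
Numerically: E[X] ≈ 520.833.

E[X] = 1296 · (5/6)^{5} = 3125/6 ≈ 520.833.


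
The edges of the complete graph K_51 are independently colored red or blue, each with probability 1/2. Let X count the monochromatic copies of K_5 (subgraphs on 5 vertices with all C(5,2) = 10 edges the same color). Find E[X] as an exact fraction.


Let X = Σ_S X_S over the C(51, 5) = 2349060 subsets S of size 5, where X_S = 1 if the K_5 on S is monochromatic.
For a fixed S, the K_5 on S has C(5, 2) = 10 edges. P[all 10 edges red] = (1/2)^10, and likewise for blue, so P[monochromatic] = 2·(1/2)^10 = 2^{1 − 10} = 1/512.
By linearity: E[X] = C(51, 5) · 2^{1 − 10} = 2349060 · 1/512 = 587265/128.
Numerically: E[X] ≈ 4588.007812.

E[X] = C(51,5)·2^(1−C(5,2)) = 587265/128 ≈ 4588.007812.


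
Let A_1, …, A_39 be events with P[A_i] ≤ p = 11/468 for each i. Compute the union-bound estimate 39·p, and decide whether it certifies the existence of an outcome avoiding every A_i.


Union bound: P[∪_{i=1}^{39} A_i] ≤ Σ_i P[A_i] ≤ 39·p = 39·(11/468) = 11/12.
Numerically: 11/12 ≈ 0.91667.
Is 11/12 < 1? YES.
Since P[∪ A_i] ≤ 11/12 < 1, the complement has P[∩ A_i^c] ≥ 1 − 11/12 = 1/12 > 0, so some outcome avoids every A_i.

39·p = 11/12 ≈ 0.91667; existence CERTIFIED by the union bound.


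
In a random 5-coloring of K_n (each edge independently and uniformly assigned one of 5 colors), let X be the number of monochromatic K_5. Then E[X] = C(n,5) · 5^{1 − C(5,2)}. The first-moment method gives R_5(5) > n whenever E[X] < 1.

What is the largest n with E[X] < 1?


We need C(n, 5) · 5^{1 − 10} < 1, i.e. C(n, 5) < 5^{10 − 1} = 1953125.
Check values of n near the boundary:
  n = 43: C(43, 5) = 962598; 962598 < 1953125? YES
  n = 44: C(44, 5) = 1086008; 1086008 < 1953125? YES
  n = 45: C(45, 5) = 1221759; 1221759 < 1953125? YES
  n = 46: C(46, 5) = 1370754; 1370754 < 1953125? YES
  n = 47: C(47, 5) = 1533939; 1533939 < 1953125? YES
  n = 48: C(48, 5) = 1712304; 1712304 < 1953125? YES
  n = 49: C(49, 5) = 1906884; 1906884 < 1953125? YES
  n = 50: C(50, 5) = 2118760; 2118760 < 1953125? NO
The largest n with C(n, 5) < 1953125 is n = 49 (where E[X] = 1906884/1953125 ≈ 0.976). Hence R_5(5) > 49, i.e. R_5(5) ≥ 50.

Largest n = 49; hence R_5(5) > 49.


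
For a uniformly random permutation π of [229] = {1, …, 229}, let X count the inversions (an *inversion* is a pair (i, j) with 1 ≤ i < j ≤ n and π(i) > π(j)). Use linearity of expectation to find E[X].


Write X = Σ X_I over the C(229, 2) = 26106 pairs i < j, with X_I the indicator of one inversion.
There are 26106 indicators.
For each fixed pair i < j, the values π(i) and π(j) are two distinct elements of {1, …, 229} in uniformly random order; by symmetry P[π(i) > π(j)] = 1/2.
By linearity: E[X] = 26106 · (1/2) = C(229, 2) · (1/2) = 26106/2 = 13053 ≈ 13053.00000.

E[X] = 13053 = 13053.00000.


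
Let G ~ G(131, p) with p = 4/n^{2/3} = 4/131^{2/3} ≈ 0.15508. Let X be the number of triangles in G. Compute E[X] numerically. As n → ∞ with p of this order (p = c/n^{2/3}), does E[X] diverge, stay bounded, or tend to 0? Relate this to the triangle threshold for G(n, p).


Number of potential triangles: C(131, 3) = 366145.
Each occurs with probability p³ ≈ (0.15508)³ ≈ 3.7293864e-03.
By linearity: E[X] = C(131, 3)·p³ ≈ 366145 · 3.7293864e-03 ≈ 1365.49618.
Since α = 2/3 < 1, p = c/n^{2/3} ≫ 1/n is above the triangle threshold p ~ 1/n. Asymptotically E[X] ~ (c³/6)·n^{3(1−α)} = (4³/6)·n^{1} → ∞; triangles are abundant w.h.p.

E[X] ≈ 1365.49618; in regime p = Θ(1/n^{2/3}) E[X] diverges (above the triangle threshold p ~ 1/n).


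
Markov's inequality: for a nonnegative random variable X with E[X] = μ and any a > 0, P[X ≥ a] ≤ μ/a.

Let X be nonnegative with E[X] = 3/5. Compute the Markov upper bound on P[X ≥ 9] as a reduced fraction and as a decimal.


μ = E[X] = 3/5, a = 9.
Markov: P[X ≥ 9] ≤ μ/a = (3/5)/9 = 1/15.
Numerically: ≈ 0.066667.
(Since a = 9 > μ = 0.600000, the bound 1/15 is < 1 and informative.)

P[X ≥ 9] ≤ 1/15 ≈ 0.066667.


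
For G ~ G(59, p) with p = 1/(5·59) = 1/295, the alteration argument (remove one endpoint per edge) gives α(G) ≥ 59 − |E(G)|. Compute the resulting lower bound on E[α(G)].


E[|E(G)|] = C(59, 2)·p = 1711 · (1/295) = 29/5.
E[α(G)] ≥ n − E[|E(G)|] = 59 − 29/5 = 266/5.
Numerically: ≈ 53.200.
(This is only a lower bound; the true E[α(G)] may be larger.)

E[α(G)] ≥ 266/5 ≈ 53.200.


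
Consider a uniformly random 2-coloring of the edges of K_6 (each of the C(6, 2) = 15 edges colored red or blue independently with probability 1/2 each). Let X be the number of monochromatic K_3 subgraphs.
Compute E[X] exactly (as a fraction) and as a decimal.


Let X = Σ_S X_S over the C(6, 3) = 20 subsets S of size 3, where X_S = 1 if the K_3 on S is monochromatic.
For a fixed S, the K_3 on S has C(3, 2) = 3 edges. P[all 3 edges red] = (1/2)^3, and likewise for blue, so P[monochromatic] = 2·(1/2)^3 = 2^{1 − 3} = 1/4.
By linearity of expectation: E[X] = C(6, 3) · 2^{1 − 3} = 20 · 1/4 = 5.
Numerically: E[X] ≈ 5.0000.

E[X] = C(6,3)·2^(1−C(3,2)) = 5 ≈ 5.0000.


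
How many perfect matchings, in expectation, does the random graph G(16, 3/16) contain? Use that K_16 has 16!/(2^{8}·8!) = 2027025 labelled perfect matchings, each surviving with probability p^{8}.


K_16 has 16!/(2^{8}·8!) = 2027025 labelled perfect matchings.
For each such perfect matching H, let X_H = 1 if all 8 edges of H are present in G. Then P[X_H = 1] = p^{8} = (3/16)^{8} = 6561/4294967296.
Summing the indicators: E[X] = Σ_H E[X_H] = 2027025 · p^{8} = 2027025 · 6561/4294967296 = 13299311025/4294967296.
Numerically: E[X] ≈ 3.1.

E[X] = 2027025 · (3/16)^{8} = 13299311025/4294967296 ≈ 3.1.


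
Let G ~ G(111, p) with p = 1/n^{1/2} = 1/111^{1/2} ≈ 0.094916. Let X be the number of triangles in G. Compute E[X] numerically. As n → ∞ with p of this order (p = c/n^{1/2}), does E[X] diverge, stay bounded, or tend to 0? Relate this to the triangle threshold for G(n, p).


Number of potential triangles: C(111, 3) = 221815.
Each occurs with probability p³ ≈ (0.094916)³ ≈ 8.5509729e-04.
By linearity: E[X] = C(111, 3)·p³ ≈ 221815 · 8.5509729e-04 ≈ 189.67341.
Since α = 1/2 < 1, p = c/n^{1/2} ≫ 1/n is above the triangle threshold p ~ 1/n. Asymptotically E[X] ~ (c³/6)·n^{3(1−α)} = (1³/6)·n^{1.5} → ∞; triangles are abundant w.h.p.

E[X] ≈ 189.67341; in regime p = Θ(1/n^{1/2}) E[X] diverges (above the triangle threshold p ~ 1/n).


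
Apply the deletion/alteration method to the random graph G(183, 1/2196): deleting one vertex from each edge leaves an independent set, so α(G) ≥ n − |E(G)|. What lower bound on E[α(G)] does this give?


E[|E(G)|] = C(183, 2)·p = 16653 · (1/2196) = 91/12.
E[α(G)] ≥ n − E[|E(G)|] = 183 − 91/12 = 2105/12.
Numerically: ≈ 175.41667.
(This is only a lower bound; the true E[α(G)] may be larger.)

E[α(G)] ≥ 2105/12 ≈ 175.41667.


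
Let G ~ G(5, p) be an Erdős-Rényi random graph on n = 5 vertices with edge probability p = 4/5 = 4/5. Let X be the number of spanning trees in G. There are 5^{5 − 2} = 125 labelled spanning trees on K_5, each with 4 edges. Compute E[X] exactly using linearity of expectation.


K_5 has 5^{5 − 2} = 125 labelled spanning trees.
For each such spanning tree H, let X_H = 1 if all 4 edges of H are present in G. Then P[X_H = 1] = p^{4} = (4/5)^{4} = 256/625.
By linearity of expectation: E[X] = Σ_H E[X_H] = 125 · p^{4} = 125 · 256/625 = 256/5.
Numerically: E[X] ≈ 51.2.

E[X] = 125 · (4/5)^{4} = 256/5 ≈ 51.2.
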